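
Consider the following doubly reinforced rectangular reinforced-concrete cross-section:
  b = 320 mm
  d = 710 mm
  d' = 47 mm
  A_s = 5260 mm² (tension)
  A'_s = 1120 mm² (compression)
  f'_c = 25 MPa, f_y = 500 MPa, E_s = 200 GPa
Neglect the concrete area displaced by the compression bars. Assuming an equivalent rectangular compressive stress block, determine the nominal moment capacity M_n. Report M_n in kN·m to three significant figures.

M_n ≈ 1530 kN·m

Assume both tension and compression steel yield.
Net tension couple steel: A_s − A'_s = 4140 mm².
a = (A_s − A'_s) f_y / (0.85 f'_c b) = 2070000/(0.85 × 25 × 320) = 304.41 mm.
c = a/β₁ = 304.41/0.85 = 358.13 mm; ε'_s = 0.003(c − d')/c = 0.0026 ≥ f_y/E_s = 0.0025, so compression steel does yield.
M_n = (A_s − A'_s) f_y (d − a/2) + A'_s f_y (d − d') = [2070000 × (710 − 152.205) + 560000 × (710 − 47)] × 10⁻⁶ = 1154.64 + 371.28 = 1525.92 kN·m.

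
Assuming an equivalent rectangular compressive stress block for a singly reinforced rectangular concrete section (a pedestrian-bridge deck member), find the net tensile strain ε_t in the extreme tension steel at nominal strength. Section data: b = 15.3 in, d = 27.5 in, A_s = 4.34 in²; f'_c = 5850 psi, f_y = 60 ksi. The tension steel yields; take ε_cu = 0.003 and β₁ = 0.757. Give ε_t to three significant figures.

a = A_s f_y/(0.85 f'_c b) = 3.423 in.
β₁ = 0.757, so c = a/β₁ = 3.423/0.757 = 4.522 in.
From the linear strain diagram with ε_cu = 0.003: ε_t = 0.003 (d − c)/c = 0.003 × (27.5 − 4.522)/4.522 = 0.0152.
Since ε_t ≥ 0.005, the section is tension-controlled.

ε_t ≈ 0.0152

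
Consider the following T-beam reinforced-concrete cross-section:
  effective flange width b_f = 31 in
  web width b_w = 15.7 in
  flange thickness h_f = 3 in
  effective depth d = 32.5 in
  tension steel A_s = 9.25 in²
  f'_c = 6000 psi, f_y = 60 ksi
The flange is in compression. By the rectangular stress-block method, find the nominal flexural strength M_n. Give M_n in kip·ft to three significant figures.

M_n ≈ 1420 kip·ft

Tension: T = A_s f_y = 9.25 × 60 = 555 kips.
Try a within the flange: a = T/(0.85 f'_c b_f) = 555/(0.85 × 6 × 31) = 3.510 in.
a = 3.510 > h_f = 3 in: the block extends into the web. Split into flange-overhang and web parts.
C_f = 0.85 f'_c (b_f − b_w) h_f = 0.85 × 6 × (31 − 15.7) × 3 = 234.1 kips.
Remaining web compression depth: a_w = (T − C_f)/(0.85 f'_c b_w) = (555 − 234.1)/(0.85 × 6 × 15.7) = 4.008 in.
M_n = C_f(d − h_f/2) + (T − C_f)(d − a_w/2) = 234.1 × (32.5 − 1.5) + 320.9 × (32.5 − 2.004) = 7257.1 + 9786.2 = 17043.3 kip·in.
M_n = 17043.3/12 = 1420.28 kip·ft.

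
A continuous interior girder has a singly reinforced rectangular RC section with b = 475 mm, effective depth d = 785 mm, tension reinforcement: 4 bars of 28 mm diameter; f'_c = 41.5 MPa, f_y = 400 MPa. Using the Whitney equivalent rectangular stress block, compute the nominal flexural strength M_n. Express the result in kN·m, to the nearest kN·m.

A_s = 4 × 616 = 2464 mm².
T = A_s f_y = 2464 × 400 = 985600 N = 985.6 kN.
From C = T: a = T/(0.85 f'_c b) = 985600/(0.85 × 41.5 × 475) = 58.82 mm.
M_n = T(d − a/2) = 985.6 kN × (785 − 29.41) mm = 744.71 kN·m.

M_n ≈ 745 kN·m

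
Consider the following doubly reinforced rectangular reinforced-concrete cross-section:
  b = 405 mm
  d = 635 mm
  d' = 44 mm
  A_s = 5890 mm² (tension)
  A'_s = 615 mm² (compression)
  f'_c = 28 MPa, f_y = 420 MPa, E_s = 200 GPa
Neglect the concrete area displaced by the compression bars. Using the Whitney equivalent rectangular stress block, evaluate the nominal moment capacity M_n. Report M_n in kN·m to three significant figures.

M_n ≈ 1300 kN·m

Assume both tension and compression steel yield.
Net tension couple steel: A_s − A'_s = 5275 mm².
a = (A_s − A'_s) f_y / (0.85 f'_c b) = 2215500/(0.85 × 28 × 405) = 229.85 mm.
c = a/β₁ = 229.85/0.85 = 270.41 mm; ε'_s = 0.003(c − d')/c = 0.0025 ≥ f_y/E_s = 0.0021, so compression steel does yield.
M_n = (A_s − A'_s) f_y (d − a/2) + A'_s f_y (d − d') = [2215500 × (635 − 114.925) + 258300 × (635 − 44)] × 10⁻⁶ = 1152.23 + 152.66 = 1304.89 kN·m.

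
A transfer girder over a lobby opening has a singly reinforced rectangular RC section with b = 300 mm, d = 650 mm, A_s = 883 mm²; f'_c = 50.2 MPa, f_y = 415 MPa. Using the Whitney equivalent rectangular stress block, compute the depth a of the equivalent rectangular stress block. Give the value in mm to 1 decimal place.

T = A_s f_y = 883 × 415 = 366445 N = 366.445 kN.
Setting C = 0.85 f'_c a b equal to T: a = 366445/(0.85 × 50.2 × 300) = 28.6 mm.

a ≈ 28.6 mm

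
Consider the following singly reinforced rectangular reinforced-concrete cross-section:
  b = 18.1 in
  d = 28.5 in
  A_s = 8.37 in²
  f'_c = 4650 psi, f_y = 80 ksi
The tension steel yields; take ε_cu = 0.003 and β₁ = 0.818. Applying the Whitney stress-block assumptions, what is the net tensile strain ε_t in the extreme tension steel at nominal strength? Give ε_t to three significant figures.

ε_t ≈ 0.00447

a = A_s f_y/(0.85 f'_c b) = 9.360 in.
β₁ = 0.818, so c = a/β₁ = 9.360/0.818 = 11.443 in.
From the linear strain diagram with ε_cu = 0.003: ε_t = 0.003 (d − c)/c = 0.003 × (28.5 − 11.443)/11.443 = 0.00447.
ε_t is between 0.004 and 0.005 — transition zone.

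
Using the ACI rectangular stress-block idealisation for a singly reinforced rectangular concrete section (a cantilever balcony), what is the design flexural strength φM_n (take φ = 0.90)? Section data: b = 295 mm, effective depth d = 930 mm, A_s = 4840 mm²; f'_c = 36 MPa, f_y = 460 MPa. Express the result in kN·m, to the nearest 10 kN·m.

φM_n ≈ 1620 kN·m

T = A_s f_y = 4840 × 460 = 2226400 N = 2226.4 kN.
From C = T: a = T/(0.85 f'_c b) = 2226400/(0.85 × 36 × 295) = 246.64 mm.
M_n = T(d − a/2) = 2226.4 kN × (930 − 123.32) mm = 1795.99 kN·m.
φM_n = 0.90 × 1795.99 = 1616.39 kN·m.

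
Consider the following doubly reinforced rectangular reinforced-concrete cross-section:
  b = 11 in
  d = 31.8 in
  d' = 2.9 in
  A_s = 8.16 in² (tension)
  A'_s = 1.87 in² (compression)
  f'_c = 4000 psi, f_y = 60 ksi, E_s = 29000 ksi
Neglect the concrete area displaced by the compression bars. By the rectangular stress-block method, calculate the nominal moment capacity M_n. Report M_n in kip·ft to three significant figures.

M_n ≈ 1110 kip·ft

Assume both steels yield.
a = (A_s − A'_s) f_y/(0.85 f'_c b) = (8.16 − 1.87) × 60/(0.85 × 4 × 11) = 10.091 in.
c = a/β₁ = 10.091/0.85 = 11.872 in; ε'_s = 0.003(c − d')/c = 0.0023 ≥ ε_y = 0.0021, so the compression steel yields.
M_n = (A_s − A'_s) f_y (d − a/2) + A'_s f_y (d − d') = 377.4 × (31.8 − 5.0455) + 112.2 × (31.8 − 2.9) = 10097.1 + 3242.6 = 13339.7 kip·in = 13339.7/12 = 1111.64 kip·ft.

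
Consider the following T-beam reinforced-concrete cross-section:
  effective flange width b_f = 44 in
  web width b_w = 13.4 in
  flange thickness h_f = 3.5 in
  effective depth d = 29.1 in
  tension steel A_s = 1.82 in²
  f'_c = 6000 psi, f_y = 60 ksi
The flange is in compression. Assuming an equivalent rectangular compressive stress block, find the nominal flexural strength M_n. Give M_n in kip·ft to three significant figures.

M_n ≈ 263 kip·ft

Tension: T = A_s f_y = 1.82 × 60 = 109.2 kips.
Try a within the flange: a = T/(0.85 f'_c b_f) = 109.2/(0.85 × 6 × 44) = 0.487 in.
Since a = 0.487 ≤ h_f = 3.5 in, the stress block lies entirely in the flange; analyse as a rectangular beam of width b_f.
M_n = T(d − a/2) = 109.2 × (29.1 − 0.2435) = 3151.1 kip·in.
M_n = 3151.1/12 = 262.59 kip·ft.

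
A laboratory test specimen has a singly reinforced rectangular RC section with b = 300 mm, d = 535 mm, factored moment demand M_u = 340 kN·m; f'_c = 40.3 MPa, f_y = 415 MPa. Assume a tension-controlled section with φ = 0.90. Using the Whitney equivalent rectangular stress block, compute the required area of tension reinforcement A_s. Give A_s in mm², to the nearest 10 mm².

M_n = M_u/φ = 340/0.90 = 377.778 kN·m.
With M_n = 0.85 f'_c a b (d − a/2), solve the quadratic for a:
a = d − √(d² − 2M_n/(0.85 f'_c b)) = 535 − √(535² − 2 × 377.778×10⁶/(0.85 × 40.3 × 300)) = 73.80 mm.
A_s = 0.85 f'_c a b / f_y = 0.85 × 40.3 × 73.80 × 300 / 415 = 1827.5 mm².

A_s ≈ 1830 mm²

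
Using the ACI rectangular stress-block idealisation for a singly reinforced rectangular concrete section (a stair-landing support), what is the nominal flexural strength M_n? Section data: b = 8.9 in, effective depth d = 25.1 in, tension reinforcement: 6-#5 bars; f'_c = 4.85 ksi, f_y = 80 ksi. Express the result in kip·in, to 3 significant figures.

M_n ≈ 3430 kip·in

A_s = 6 × 0.31 = 1.86 in².
T = A_s f_y = 1.86 × 80 = 148.8 kips.
a = T/(0.85 f'_c b) = 148.8/(0.85 × 4.85 × 8.9) = 4.056 in.
M_n = T(d − a/2) = 148.8 × (25.1 − 2.028) = 3433.1 kip·in.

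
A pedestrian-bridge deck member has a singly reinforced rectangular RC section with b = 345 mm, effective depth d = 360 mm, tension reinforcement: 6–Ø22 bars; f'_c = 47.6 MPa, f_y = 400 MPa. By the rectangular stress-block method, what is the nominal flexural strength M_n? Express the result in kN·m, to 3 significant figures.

M_n ≈ 299 kN·m

A_s = 6 × 380 = 2280 mm².
T = A_s f_y = 2280 × 400 = 912000 N = 912 kN.
From C = T: a = T/(0.85 f'_c b) = 912000/(0.85 × 47.6 × 345) = 65.34 mm.
M_n = T(d − a/2) = 912 kN × (360 − 32.67) mm = 298.52 kN·m.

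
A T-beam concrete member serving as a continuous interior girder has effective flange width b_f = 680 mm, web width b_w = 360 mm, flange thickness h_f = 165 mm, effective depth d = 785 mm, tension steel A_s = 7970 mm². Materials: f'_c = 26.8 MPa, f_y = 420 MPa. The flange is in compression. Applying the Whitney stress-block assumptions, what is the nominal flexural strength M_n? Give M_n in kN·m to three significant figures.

M_n ≈ 2250 kN·m

Tension: T = A_s f_y = 7970 × 420 = 3347400 N.
Try a within the flange: a = T/(0.85 f'_c b_f) = 3347400/(0.85 × 26.8 × 680) = 216.10 mm.
a = 216.10 > h_f = 165 mm: the block extends into the web. Split into flange-overhang and web parts.
C_f = 0.85 f'_c (b_f − b_w) h_f = 0.85 × 26.8 × (680 − 360) × 165 = 1202784 N.
Remaining web compression depth: a_w = (T − C_f)/(0.85 f'_c b_w) = (3347400 − 1202784)/(0.85 × 26.8 × 360) = 261.51 mm.
M_n = C_f(d − h_f/2) + (T − C_f)(d − a_w/2) = 1202784 × (785 − 82.5) + 2144616 × (785 − 130.755) = 844.96 + 1403.10 = 2248.06 × 10⁶ N·mm.
M_n = 2248.06 kN·m.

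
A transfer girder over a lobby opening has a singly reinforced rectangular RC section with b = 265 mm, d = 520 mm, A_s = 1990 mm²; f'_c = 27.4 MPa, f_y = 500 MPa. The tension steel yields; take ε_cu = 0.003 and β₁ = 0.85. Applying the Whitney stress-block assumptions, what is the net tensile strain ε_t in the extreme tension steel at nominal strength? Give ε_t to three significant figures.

a = A_s f_y/(0.85 f'_c b) = 161.22 mm.
β₁ = 0.85, so c = a/β₁ = 161.22/0.85 = 189.67 mm.
From the linear strain diagram with ε_cu = 0.003: ε_t = 0.003 (d − c)/c = 0.003 × (520 − 189.67)/189.67 = 0.00522.
Since ε_t ≥ 0.005, the section is tension-controlled.

ε_t ≈ 0.00522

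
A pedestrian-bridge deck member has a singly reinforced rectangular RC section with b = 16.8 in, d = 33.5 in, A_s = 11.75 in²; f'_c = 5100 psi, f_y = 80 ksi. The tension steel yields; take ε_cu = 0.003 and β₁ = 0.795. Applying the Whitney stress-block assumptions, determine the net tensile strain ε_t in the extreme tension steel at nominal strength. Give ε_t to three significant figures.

a = A_s f_y/(0.85 f'_c b) = 12.907 in.
β₁ = 0.795, so c = a/β₁ = 12.907/0.795 = 16.235 in.
From the linear strain diagram with ε_cu = 0.003: ε_t = 0.003 (d − c)/c = 0.003 × (33.5 − 16.235)/16.235 = 0.00319.
ε_t < 0.004 — the section is over-reinforced for flexure under ACI limits.

ε_t ≈ 0.00319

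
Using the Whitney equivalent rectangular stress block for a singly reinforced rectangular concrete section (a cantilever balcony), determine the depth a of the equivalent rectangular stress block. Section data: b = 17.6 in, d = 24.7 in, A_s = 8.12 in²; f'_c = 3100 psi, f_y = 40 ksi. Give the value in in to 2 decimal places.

a ≈ 7.00 in

T = A_s f_y = 8.12 × 40 = 324.8 kips.
a = T/(0.85 f'_c b) = 324.8/(0.85 × 3.1 × 17.6) = 7.00 in.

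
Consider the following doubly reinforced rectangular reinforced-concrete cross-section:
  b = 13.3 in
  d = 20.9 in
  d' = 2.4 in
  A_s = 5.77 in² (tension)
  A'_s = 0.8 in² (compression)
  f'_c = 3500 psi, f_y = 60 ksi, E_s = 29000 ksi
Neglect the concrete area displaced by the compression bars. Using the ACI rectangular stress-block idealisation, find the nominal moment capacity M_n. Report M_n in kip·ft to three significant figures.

M_n ≈ 500 kip·ft

Assume both steels yield.
a = (A_s − A'_s) f_y/(0.85 f'_c b) = (5.77 − 0.8) × 60/(0.85 × 3.5 × 13.3) = 7.536 in.
c = a/β₁ = 7.536/0.85 = 8.866 in; ε'_s = 0.003(c − d')/c = 0.0022 ≥ ε_y = 0.0021, so the compression steel yields.
M_n = (A_s − A'_s) f_y (d − a/2) + A'_s f_y (d − d') = 298.2 × (20.9 − 3.768) + 48 × (20.9 − 2.4) = 5108.8 + 888.0 = 5996.8 kip·in = 5996.8/12 = 499.73 kip·ft.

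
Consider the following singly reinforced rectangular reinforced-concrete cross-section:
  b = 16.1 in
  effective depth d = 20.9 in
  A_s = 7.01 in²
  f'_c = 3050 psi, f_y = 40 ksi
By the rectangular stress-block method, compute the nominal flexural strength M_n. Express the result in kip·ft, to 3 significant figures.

M_n ≈ 410 kip·ft

T = A_s f_y = 7.01 × 40 = 280.4 kips.
a = T/(0.85 f'_c b) = 280.4/(0.85 × 3.05 × 16.1) = 6.718 in.
M_n = T(d − a/2) = 280.4 × (20.9 − 3.359) = 4918.5 kip·in = 4918.5/12 = 409.88 kip·ft.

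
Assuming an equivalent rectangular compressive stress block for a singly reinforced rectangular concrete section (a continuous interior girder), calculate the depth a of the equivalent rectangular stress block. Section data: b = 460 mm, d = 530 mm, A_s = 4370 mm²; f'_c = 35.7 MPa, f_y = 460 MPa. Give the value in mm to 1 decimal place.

a ≈ 144.0 mm

T = A_s f_y = 4370 × 460 = 2010200 N = 2010.2 kN.
Setting C = 0.85 f'_c a b equal to T: a = 2010200/(0.85 × 35.7 × 460) = 144.0 mm.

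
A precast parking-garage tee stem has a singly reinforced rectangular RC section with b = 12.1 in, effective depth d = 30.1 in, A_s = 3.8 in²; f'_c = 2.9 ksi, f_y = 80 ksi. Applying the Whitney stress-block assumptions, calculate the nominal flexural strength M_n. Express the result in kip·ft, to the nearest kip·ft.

T = A_s f_y = 3.8 × 80 = 304 kips.
a = T/(0.85 f'_c b) = 304/(0.85 × 2.9 × 12.1) = 10.192 in.
M_n = T(d − a/2) = 304 × (30.1 − 5.096) = 7601.2 kip·in = 7601.2/12 = 633.43 kip·ft.

M_n ≈ 633 kip·ft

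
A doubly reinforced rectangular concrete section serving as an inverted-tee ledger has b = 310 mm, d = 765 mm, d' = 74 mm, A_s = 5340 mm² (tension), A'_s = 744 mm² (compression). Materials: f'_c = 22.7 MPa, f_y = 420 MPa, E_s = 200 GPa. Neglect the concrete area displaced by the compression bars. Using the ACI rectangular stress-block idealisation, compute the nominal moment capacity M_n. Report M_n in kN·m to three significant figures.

M_n ≈ 1380 kN·m

Assume both tension and compression steel yield.
Net tension couple steel: A_s − A'_s = 4596 mm².
a = (A_s − A'_s) f_y / (0.85 f'_c b) = 1930320/(0.85 × 22.7 × 310) = 322.72 mm.
c = a/β₁ = 322.72/0.85 = 379.67 mm; ε'_s = 0.003(c − d')/c = 0.0024 ≥ f_y/E_s = 0.0021, so compression steel does yield.
M_n = (A_s − A'_s) f_y (d − a/2) + A'_s f_y (d − d') = [1930320 × (765 − 161.36) + 312480 × (765 − 74)] × 10⁻⁶ = 1165.22 + 215.92 = 1381.14 kN·m.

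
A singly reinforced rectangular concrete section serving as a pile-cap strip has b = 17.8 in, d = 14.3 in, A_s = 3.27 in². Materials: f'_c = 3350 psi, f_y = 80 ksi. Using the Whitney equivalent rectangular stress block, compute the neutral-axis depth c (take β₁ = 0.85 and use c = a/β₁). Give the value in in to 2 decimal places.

T = A_s f_y = 3.27 × 80 = 261.6 kips.
a = T/(0.85 f'_c b) = 261.6/(0.85 × 3.35 × 17.8) = 5.1612 in.
With β₁ = 0.85, c = a/β₁ = 5.1612/0.85 = 6.07 in.

c ≈ 6.07 in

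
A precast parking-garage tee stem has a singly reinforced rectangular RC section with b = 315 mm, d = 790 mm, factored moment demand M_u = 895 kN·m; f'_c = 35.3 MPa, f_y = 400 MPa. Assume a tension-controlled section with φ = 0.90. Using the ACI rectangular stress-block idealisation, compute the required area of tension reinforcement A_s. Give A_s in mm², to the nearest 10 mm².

M_n = M_u/φ = 895/0.90 = 994.444 kN·m.
With M_n = 0.85 f'_c a b (d − a/2), solve the quadratic for a:
a = d − √(d² − 2M_n/(0.85 f'_c b)) = 790 − √(790² − 2 × 994.444×10⁶/(0.85 × 35.3 × 315)) = 146.83 mm.
A_s = 0.85 f'_c a b / f_y = 0.85 × 35.3 × 146.83 × 315 / 400 = 3469.4 mm².

A_s ≈ 3470 mm²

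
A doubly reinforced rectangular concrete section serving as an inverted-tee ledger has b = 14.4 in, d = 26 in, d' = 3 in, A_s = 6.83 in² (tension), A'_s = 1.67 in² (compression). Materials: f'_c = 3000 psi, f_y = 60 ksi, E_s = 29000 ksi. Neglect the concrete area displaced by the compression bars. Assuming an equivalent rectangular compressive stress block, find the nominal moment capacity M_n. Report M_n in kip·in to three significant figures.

M_n ≈ 9050 kip·in

Assume both steels yield.
a = (A_s − A'_s) f_y/(0.85 f'_c b) = (6.83 − 1.67) × 60/(0.85 × 3 × 14.4) = 8.431 in.
c = a/β₁ = 8.431/0.85 = 9.919 in; ε'_s = 0.003(c − d')/c = 0.0021 ≥ ε_y = 0.0021, so the compression steel yields.
M_n = (A_s − A'_s) f_y (d − a/2) + A'_s f_y (d − d') = 309.6 × (26 − 4.2155) + 100.2 × (26 − 3) = 6744.5 + 2304.6 = 9049.1 kip·in.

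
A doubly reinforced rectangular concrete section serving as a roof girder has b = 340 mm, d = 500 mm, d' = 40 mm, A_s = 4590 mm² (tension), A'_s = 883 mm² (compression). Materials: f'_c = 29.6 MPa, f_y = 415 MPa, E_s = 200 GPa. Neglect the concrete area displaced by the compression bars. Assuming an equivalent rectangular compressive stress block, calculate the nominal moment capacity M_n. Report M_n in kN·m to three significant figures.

M_n ≈ 799 kN·m

Assume both tension and compression steel yield.
Net tension couple steel: A_s − A'_s = 3707 mm².
a = (A_s − A'_s) f_y / (0.85 f'_c b) = 1538405/(0.85 × 29.6 × 340) = 179.84 mm.
c = a/β₁ = 179.84/0.839 = 214.35 mm; ε'_s = 0.003(c − d')/c = 0.0024 ≥ f_y/E_s = 0.0021, so compression steel does yield.
M_n = (A_s − A'_s) f_y (d − a/2) + A'_s f_y (d − d') = [1538405 × (500 − 89.92) + 366445 × (500 − 40)] × 10⁻⁶ = 630.87 + 168.56 = 799.43 kN·m.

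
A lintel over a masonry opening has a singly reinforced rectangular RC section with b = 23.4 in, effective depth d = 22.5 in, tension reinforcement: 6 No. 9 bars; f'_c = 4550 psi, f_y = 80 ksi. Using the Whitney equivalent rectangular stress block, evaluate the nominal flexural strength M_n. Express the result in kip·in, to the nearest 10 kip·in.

M_n ≈ 9530 kip·in

A_s = 6 × 1 = 6 in².
T = A_s f_y = 6 × 80 = 480 kips.
a = T/(0.85 f'_c b) = 480/(0.85 × 4.55 × 23.4) = 5.304 in.
M_n = T(d − a/2) = 480 × (22.5 − 2.652) = 9527.0 kip·in.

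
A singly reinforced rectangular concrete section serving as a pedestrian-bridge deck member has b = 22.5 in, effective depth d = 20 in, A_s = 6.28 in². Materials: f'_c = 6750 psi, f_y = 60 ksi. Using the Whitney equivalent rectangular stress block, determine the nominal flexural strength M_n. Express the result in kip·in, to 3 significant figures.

M_n ≈ 6990 kip·in

T = A_s f_y = 6.28 × 60 = 376.8 kips.
a = T/(0.85 f'_c b) = 376.8/(0.85 × 6.75 × 22.5) = 2.919 in.
M_n = T(d − a/2) = 376.8 × (20 − 1.4595) = 6986.1 kip·in.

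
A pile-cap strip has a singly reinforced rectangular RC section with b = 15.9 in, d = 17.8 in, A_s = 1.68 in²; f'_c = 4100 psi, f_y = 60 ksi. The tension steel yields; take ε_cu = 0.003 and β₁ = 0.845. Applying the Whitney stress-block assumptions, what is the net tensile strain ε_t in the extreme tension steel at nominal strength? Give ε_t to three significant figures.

ε_t ≈ 0.0218

a = A_s f_y/(0.85 f'_c b) = 1.819 in.
β₁ = 0.845, so c = a/β₁ = 1.819/0.845 = 2.153 in.
From the linear strain diagram with ε_cu = 0.003: ε_t = 0.003 (d − c)/c = 0.003 × (17.8 − 2.153)/2.153 = 0.0218.
Since ε_t ≥ 0.005, the section is tension-controlled.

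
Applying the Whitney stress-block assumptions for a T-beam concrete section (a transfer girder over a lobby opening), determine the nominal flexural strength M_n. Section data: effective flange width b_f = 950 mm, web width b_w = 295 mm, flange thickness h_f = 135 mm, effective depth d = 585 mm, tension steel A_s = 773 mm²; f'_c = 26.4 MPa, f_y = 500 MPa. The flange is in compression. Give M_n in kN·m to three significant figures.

Tension: T = A_s f_y = 773 × 500 = 386500 N.
Try a within the flange: a = T/(0.85 f'_c b_f) = 386500/(0.85 × 26.4 × 950) = 18.13 mm.
Since a = 18.13 ≤ h_f = 135 mm, the stress block lies entirely in the flange; analyse as a rectangular beam of width b_f.
M_n = T(d − a/2) = 386500 × (585 − 9.065) = 222.60 × 10⁶ N·mm.
M_n = 222.60 kN·m.

M_n ≈ 223 kN·m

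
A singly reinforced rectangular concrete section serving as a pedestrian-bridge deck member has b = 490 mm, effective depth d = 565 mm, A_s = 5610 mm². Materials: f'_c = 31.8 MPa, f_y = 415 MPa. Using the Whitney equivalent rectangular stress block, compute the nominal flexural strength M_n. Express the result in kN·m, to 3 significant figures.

M_n ≈ 1110 kN·m

T = A_s f_y = 5610 × 415 = 2328150 N = 2328.15 kN.
From C = T: a = T/(0.85 f'_c b) = 2328150/(0.85 × 31.8 × 490) = 175.78 mm.
M_n = T(d − a/2) = 2328.15 kN × (565 − 87.89) mm = 1110.78 kN·m.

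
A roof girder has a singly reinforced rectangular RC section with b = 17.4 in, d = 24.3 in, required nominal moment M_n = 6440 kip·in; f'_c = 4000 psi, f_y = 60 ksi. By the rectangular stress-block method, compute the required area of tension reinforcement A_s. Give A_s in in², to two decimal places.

A_s ≈ 4.92 in²

From M_n = 0.85 f'_c a b (d − a/2):
a = d − √(d² − 2M_n/(0.85 f'_c b)) = 24.3 − √(24.3² − 2 × 6440/(0.85 × 4 × 17.4)) = 4.993 in.
A_s = 0.85 f'_c a b / f_y = 0.85 × 4 × 4.993 × 17.4 / 60 = 4.923 in².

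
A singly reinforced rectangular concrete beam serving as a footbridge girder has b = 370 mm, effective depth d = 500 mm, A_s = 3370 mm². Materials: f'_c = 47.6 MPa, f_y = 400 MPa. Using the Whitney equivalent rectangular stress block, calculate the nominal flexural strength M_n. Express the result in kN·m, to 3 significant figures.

T = A_s f_y = 3370 × 400 = 1348000 N = 1348 kN.
From C = T: a = T/(0.85 f'_c b) = 1348000/(0.85 × 47.6 × 370) = 90.05 mm.
M_n = T(d − a/2) = 1348 kN × (500 − 45.025) mm = 613.31 kN·m.

M_n ≈ 613 kN·m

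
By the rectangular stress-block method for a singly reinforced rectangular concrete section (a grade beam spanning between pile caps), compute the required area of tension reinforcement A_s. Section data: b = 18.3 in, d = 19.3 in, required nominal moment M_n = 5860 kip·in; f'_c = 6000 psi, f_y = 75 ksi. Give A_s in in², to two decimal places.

A_s ≈ 4.46 in²

From M_n = 0.85 f'_c a b (d − a/2):
a = d − √(d² − 2M_n/(0.85 f'_c b)) = 19.3 − √(19.3² − 2 × 5860/(0.85 × 6 × 18.3)) = 3.586 in.
A_s = 0.85 f'_c a b / f_y = 0.85 × 6 × 3.586 × 18.3 / 75 = 4.462 in².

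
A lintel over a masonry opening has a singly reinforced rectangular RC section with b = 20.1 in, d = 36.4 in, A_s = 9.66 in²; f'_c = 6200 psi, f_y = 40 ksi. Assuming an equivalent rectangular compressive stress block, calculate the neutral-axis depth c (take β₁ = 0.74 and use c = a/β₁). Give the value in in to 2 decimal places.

c ≈ 4.93 in

T = A_s f_y = 9.66 × 40 = 386.4 kips.
a = T/(0.85 f'_c b) = 386.4/(0.85 × 6.2 × 20.1) = 3.6478 in.
With β₁ = 0.74, c = a/β₁ = 3.6478/0.74 = 4.93 in.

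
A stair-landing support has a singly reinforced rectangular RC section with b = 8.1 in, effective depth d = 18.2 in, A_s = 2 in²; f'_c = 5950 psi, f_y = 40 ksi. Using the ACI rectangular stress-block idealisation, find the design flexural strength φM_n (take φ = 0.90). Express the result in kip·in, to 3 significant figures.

φM_n ≈ 1240 kip·in

T = A_s f_y = 2 × 40 = 80 kips.
a = T/(0.85 f'_c b) = 80/(0.85 × 5.95 × 8.1) = 1.953 in.
M_n = T(d − a/2) = 80 × (18.2 − 0.9765) = 1377.9 kip·in.
φM_n = 0.90 × 1377.9 = 1240.1 kip·in.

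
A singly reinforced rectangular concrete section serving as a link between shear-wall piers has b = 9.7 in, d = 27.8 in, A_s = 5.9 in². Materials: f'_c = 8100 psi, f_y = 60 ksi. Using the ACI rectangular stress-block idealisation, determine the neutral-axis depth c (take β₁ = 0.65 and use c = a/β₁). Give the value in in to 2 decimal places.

T = A_s f_y = 5.9 × 60 = 354 kips.
a = T/(0.85 f'_c b) = 354/(0.85 × 8.1 × 9.7) = 5.3006 in.
With β₁ = 0.65, c = a/β₁ = 5.3006/0.65 = 8.15 in.

c ≈ 8.15 in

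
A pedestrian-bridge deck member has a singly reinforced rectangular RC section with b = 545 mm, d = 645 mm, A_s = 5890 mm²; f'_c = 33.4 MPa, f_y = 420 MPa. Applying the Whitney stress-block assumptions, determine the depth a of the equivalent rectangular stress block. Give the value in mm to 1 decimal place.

a ≈ 159.9 mm

T = A_s f_y = 5890 × 420 = 2473800 N = 2473.8 kN.
Setting C = 0.85 f'_c a b equal to T: a = 2473800/(0.85 × 33.4 × 545) = 159.9 mm.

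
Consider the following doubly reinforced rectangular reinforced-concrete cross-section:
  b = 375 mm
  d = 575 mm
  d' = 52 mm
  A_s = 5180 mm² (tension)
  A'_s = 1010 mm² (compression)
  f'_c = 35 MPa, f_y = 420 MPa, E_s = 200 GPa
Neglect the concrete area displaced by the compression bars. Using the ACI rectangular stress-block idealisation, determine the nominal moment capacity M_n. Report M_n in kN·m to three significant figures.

Assume both tension and compression steel yield.
Net tension couple steel: A_s − A'_s = 4170 mm².
a = (A_s − A'_s) f_y / (0.85 f'_c b) = 1751400/(0.85 × 35 × 375) = 156.99 mm.
c = a/β₁ = 156.99/0.8 = 196.24 mm; ε'_s = 0.003(c − d')/c = 0.0022 ≥ f_y/E_s = 0.0021, so compression steel does yield.
M_n = (A_s − A'_s) f_y (d − a/2) + A'_s f_y (d − d') = [1751400 × (575 − 78.495) + 424200 × (575 − 52)] × 10⁻⁶ = 869.58 + 221.86 = 1091.44 kN·m.

M_n ≈ 1090 kN·m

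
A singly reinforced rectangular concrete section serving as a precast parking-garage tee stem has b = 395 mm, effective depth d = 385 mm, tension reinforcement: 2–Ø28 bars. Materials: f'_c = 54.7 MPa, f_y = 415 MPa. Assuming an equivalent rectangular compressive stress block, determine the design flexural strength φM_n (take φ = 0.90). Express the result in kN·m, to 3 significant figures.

φM_n ≈ 171 kN·m

A_s = 2 × 616 = 1232 mm².
T = A_s f_y = 1232 × 415 = 511280 N = 511.28 kN.
From C = T: a = T/(0.85 f'_c b) = 511280/(0.85 × 54.7 × 395) = 27.84 mm.
M_n = T(d − a/2) = 511.28 kN × (385 − 13.92) mm = 189.73 kN·m.
φM_n = 0.90 × 189.73 = 170.76 kN·m.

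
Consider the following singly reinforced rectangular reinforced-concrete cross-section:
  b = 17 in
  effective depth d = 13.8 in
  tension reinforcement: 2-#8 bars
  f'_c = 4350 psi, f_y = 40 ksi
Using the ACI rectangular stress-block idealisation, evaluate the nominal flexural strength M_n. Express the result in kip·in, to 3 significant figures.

A_s = 2 × 0.79 = 1.58 in².
T = A_s f_y = 1.58 × 40 = 63.2 kips.
a = T/(0.85 f'_c b) = 63.2/(0.85 × 4.35 × 17) = 1.005 in.
M_n = T(d − a/2) = 63.2 × (13.8 − 0.5025) = 840.4 kip·in.

M_n ≈ 840 kip·in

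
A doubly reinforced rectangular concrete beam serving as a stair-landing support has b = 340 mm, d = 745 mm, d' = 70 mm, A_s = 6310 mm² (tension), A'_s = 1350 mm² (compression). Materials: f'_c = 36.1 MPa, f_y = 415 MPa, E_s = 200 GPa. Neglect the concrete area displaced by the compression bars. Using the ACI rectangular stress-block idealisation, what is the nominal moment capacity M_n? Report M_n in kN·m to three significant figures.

M_n ≈ 1710 kN·m

Assume both tension and compression steel yield.
Net tension couple steel: A_s − A'_s = 4960 mm².
a = (A_s − A'_s) f_y / (0.85 f'_c b) = 2058400/(0.85 × 36.1 × 340) = 197.30 mm.
c = a/β₁ = 197.30/0.792 = 249.12 mm; ε'_s = 0.003(c − d')/c = 0.0022 ≥ f_y/E_s = 0.0021, so compression steel does yield.
M_n = (A_s − A'_s) f_y (d − a/2) + A'_s f_y (d − d') = [2058400 × (745 − 98.65) + 560250 × (745 − 70)] × 10⁻⁶ = 1330.45 + 378.17 = 1708.62 kN·m.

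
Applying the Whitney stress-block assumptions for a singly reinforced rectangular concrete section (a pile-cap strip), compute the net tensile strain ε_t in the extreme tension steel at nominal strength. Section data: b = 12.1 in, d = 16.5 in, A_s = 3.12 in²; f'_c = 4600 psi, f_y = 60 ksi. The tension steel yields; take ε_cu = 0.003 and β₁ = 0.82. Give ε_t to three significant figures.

ε_t ≈ 0.00726

a = A_s f_y/(0.85 f'_c b) = 3.957 in.
β₁ = 0.82, so c = a/β₁ = 3.957/0.82 = 4.826 in.
From the linear strain diagram with ε_cu = 0.003: ε_t = 0.003 (d − c)/c = 0.003 × (16.5 − 4.826)/4.826 = 0.00726.
Since ε_t ≥ 0.005, the section is tension-controlled.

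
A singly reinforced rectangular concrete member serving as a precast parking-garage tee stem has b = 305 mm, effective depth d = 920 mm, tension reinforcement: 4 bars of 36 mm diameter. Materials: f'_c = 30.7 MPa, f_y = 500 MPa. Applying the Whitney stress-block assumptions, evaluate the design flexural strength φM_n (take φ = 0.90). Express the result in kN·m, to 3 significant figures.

A_s = 4 × 1018 = 4072 mm².
T = A_s f_y = 4072 × 500 = 2036000 N = 2036 kN.
From C = T: a = T/(0.85 f'_c b) = 2036000/(0.85 × 30.7 × 305) = 255.81 mm.
M_n = T(d − a/2) = 2036 kN × (920 − 127.905) mm = 1612.71 kN·m.
φM_n = 0.90 × 1612.71 = 1451.44 kN·m.

φM_n ≈ 1450 kN·m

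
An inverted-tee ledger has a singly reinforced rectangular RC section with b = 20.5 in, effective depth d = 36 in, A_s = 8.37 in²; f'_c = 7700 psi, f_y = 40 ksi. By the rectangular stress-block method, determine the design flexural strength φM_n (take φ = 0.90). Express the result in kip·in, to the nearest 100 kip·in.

φM_n ≈ 10500 kip·in

T = A_s f_y = 8.37 × 40 = 334.8 kips.
a = T/(0.85 f'_c b) = 334.8/(0.85 × 7.7 × 20.5) = 2.495 in.
M_n = T(d − a/2) = 334.8 × (36 − 1.2475) = 11635.1 kip·in.
φM_n = 0.90 × 11635.1 = 10471.6 kip·in.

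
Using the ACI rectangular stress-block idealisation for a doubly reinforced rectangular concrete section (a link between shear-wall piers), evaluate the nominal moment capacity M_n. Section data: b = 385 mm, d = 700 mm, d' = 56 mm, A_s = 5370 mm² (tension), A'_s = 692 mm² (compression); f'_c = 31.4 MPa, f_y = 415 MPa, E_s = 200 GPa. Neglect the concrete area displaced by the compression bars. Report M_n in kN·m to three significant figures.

Assume both tension and compression steel yield.
Net tension couple steel: A_s − A'_s = 4678 mm².
a = (A_s − A'_s) f_y / (0.85 f'_c b) = 1941370/(0.85 × 31.4 × 385) = 188.93 mm.
c = a/β₁ = 188.93/0.826 = 228.73 mm; ε'_s = 0.003(c − d')/c = 0.0023 ≥ f_y/E_s = 0.0021, so compression steel does yield.
M_n = (A_s − A'_s) f_y (d − a/2) + A'_s f_y (d − d') = [1941370 × (700 − 94.465) + 287180 × (700 − 56)] × 10⁻⁶ = 1175.57 + 184.94 = 1360.51 kN·m.

M_n ≈ 1360 kN·m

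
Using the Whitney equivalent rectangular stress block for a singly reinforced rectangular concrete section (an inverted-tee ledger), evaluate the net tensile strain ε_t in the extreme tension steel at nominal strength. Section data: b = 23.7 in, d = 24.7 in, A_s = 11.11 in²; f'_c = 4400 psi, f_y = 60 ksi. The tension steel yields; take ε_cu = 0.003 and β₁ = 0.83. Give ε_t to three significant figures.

ε_t ≈ 0.00518

a = A_s f_y/(0.85 f'_c b) = 7.520 in.
β₁ = 0.83, so c = a/β₁ = 7.520/0.83 = 9.060 in.
From the linear strain diagram with ε_cu = 0.003: ε_t = 0.003 (d − c)/c = 0.003 × (24.7 − 9.060)/9.060 = 0.00518.
Since ε_t ≥ 0.005, the section is tension-controlled.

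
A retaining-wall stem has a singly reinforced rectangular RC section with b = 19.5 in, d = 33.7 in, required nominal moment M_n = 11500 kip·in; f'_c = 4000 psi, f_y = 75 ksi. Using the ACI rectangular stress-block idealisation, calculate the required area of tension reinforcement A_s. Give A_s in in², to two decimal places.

A_s ≈ 4.96 in²

From M_n = 0.85 f'_c a b (d − a/2):
a = d − √(d² − 2M_n/(0.85 f'_c b)) = 33.7 − √(33.7² − 2 × 11500/(0.85 × 4 × 19.5)) = 5.615 in.
A_s = 0.85 f'_c a b / f_y = 0.85 × 4 × 5.615 × 19.5 / 75 = 4.964 in².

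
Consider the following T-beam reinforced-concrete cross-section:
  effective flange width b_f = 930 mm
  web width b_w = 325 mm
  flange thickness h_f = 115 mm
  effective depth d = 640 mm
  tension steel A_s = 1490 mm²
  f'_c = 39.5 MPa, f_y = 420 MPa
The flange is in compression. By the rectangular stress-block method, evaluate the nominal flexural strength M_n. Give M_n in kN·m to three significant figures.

M_n ≈ 394 kN·m

Tension: T = A_s f_y = 1490 × 420 = 625800 N.
Try a within the flange: a = T/(0.85 f'_c b_f) = 625800/(0.85 × 39.5 × 930) = 20.04 mm.
Since a = 20.04 ≤ h_f = 115 mm, the stress block lies entirely in the flange; analyse as a rectangular beam of width b_f.
M_n = T(d − a/2) = 625800 × (640 − 10.02) = 394.24 × 10⁶ N·mm.
M_n = 394.24 kN·m.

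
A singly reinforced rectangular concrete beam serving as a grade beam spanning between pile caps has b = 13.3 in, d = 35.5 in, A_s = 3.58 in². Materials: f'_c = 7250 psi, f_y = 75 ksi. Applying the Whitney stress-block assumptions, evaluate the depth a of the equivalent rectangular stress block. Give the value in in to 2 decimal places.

T = A_s f_y = 3.58 × 75 = 268.5 kips.
a = T/(0.85 f'_c b) = 268.5/(0.85 × 7.25 × 13.3) = 3.28 in.

a ≈ 3.28 in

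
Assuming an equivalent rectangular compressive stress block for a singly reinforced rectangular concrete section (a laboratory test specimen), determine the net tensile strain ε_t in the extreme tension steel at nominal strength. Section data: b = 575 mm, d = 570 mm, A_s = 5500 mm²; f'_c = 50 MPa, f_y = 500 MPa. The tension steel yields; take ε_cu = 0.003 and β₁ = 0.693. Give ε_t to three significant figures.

a = A_s f_y/(0.85 f'_c b) = 112.53 mm.
β₁ = 0.693, so c = a/β₁ = 112.53/0.693 = 162.38 mm.
From the linear strain diagram with ε_cu = 0.003: ε_t = 0.003 (d − c)/c = 0.003 × (570 − 162.38)/162.38 = 0.00753.
Since ε_t ≥ 0.005, the section is tension-controlled.

ε_t ≈ 0.00753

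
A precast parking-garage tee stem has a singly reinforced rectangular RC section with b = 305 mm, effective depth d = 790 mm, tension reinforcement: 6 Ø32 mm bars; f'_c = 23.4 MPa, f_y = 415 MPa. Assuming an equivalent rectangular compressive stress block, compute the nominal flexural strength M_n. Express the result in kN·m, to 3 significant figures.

M_n ≈ 1250 kN·m

A_s = 6 × 804 = 4824 mm².
T = A_s f_y = 4824 × 415 = 2001960 N = 2001.96 kN.
From C = T: a = T/(0.85 f'_c b) = 2001960/(0.85 × 23.4 × 305) = 330.01 mm.
M_n = T(d − a/2) = 2001.96 kN × (790 − 165.005) mm = 1251.21 kN·m.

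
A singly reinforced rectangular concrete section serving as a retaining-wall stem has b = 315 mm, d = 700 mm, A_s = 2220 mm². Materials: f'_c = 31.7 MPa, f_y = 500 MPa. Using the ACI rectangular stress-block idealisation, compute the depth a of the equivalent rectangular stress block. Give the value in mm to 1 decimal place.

T = A_s f_y = 2220 × 500 = 1110000 N = 1110 kN.
Setting C = 0.85 f'_c a b equal to T: a = 1110000/(0.85 × 31.7 × 315) = 130.8 mm.

a ≈ 130.8 mm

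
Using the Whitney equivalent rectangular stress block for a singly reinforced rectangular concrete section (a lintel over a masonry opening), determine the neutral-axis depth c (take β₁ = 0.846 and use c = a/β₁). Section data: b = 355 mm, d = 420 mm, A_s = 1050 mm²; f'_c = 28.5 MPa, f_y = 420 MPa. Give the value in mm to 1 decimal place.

T = A_s f_y = 1050 × 420 = 441000 N = 441 kN.
Setting C = 0.85 f'_c a b equal to T: a = 441000/(0.85 × 28.5 × 355) = 51.280 mm.
With β₁ = 0.846, c = a/β₁ = 51.280/0.846 = 60.6 mm.

c ≈ 60.6 mm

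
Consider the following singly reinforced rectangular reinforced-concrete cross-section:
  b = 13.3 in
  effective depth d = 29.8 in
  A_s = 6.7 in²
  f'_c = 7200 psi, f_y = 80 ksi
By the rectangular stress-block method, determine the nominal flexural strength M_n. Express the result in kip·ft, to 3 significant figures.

T = A_s f_y = 6.7 × 80 = 536 kips.
a = T/(0.85 f'_c b) = 536/(0.85 × 7.2 × 13.3) = 6.585 in.
M_n = T(d − a/2) = 536 × (29.8 − 3.2925) = 14208.0 kip·in = 14208.0/12 = 1184.00 kip·ft.

M_n ≈ 1180 kip·ft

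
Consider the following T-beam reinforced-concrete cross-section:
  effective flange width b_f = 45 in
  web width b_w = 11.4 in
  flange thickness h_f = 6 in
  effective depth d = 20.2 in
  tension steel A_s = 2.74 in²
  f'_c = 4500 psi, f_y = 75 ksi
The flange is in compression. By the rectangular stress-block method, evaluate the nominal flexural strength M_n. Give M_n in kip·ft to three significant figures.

M_n ≈ 336 kip·ft

Tension: T = A_s f_y = 2.74 × 75 = 205.5 kips.
Try a within the flange: a = T/(0.85 f'_c b_f) = 205.5/(0.85 × 4.5 × 45) = 1.194 in.
Since a = 1.194 ≤ h_f = 6 in, the stress block lies entirely in the flange; analyse as a rectangular beam of width b_f.
M_n = T(d − a/2) = 205.5 × (20.2 − 0.597) = 4028.4 kip·in.
M_n = 4028.4/12 = 335.70 kip·ft.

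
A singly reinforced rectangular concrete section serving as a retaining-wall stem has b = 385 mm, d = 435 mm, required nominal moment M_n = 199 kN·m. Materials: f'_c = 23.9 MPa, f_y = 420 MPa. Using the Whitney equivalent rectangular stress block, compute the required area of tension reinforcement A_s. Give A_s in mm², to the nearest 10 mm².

With M_n = 0.85 f'_c a b (d − a/2), solve the quadratic for a:
a = d − √(d² − 2M_n/(0.85 f'_c b)) = 435 − √(435² − 2 × 199×10⁶/(0.85 × 23.9 × 385)) = 63.06 mm.
A_s = 0.85 f'_c a b / f_y = 0.85 × 23.9 × 63.06 × 385 / 420 = 1174.3 mm².

A_s ≈ 1170 mm²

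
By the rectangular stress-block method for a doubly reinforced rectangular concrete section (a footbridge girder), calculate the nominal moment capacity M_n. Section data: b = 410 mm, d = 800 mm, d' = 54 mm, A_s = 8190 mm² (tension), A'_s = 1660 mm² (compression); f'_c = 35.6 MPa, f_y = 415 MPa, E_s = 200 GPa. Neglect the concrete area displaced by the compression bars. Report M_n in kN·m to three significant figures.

Assume both tension and compression steel yield.
Net tension couple steel: A_s − A'_s = 6530 mm².
a = (A_s − A'_s) f_y / (0.85 f'_c b) = 2709950/(0.85 × 35.6 × 410) = 218.43 mm.
c = a/β₁ = 218.43/0.796 = 274.41 mm; ε'_s = 0.003(c − d')/c = 0.0024 ≥ f_y/E_s = 0.0021, so compression steel does yield.
M_n = (A_s − A'_s) f_y (d − a/2) + A'_s f_y (d − d') = [2709950 × (800 − 109.215) + 688900 × (800 − 54)] × 10⁻⁶ = 1871.99 + 513.92 = 2385.91 kN·m.

M_n ≈ 2390 kN·m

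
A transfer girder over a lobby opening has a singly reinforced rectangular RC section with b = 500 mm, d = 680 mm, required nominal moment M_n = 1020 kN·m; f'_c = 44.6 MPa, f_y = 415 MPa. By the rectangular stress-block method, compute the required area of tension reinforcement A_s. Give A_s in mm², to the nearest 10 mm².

A_s ≈ 3850 mm²

With M_n = 0.85 f'_c a b (d − a/2), solve the quadratic for a:
a = d − √(d² − 2M_n/(0.85 f'_c b)) = 680 − √(680² − 2 × 1020×10⁶/(0.85 × 44.6 × 500)) = 84.37 mm.
A_s = 0.85 f'_c a b / f_y = 0.85 × 44.6 × 84.37 × 500 / 415 = 3853.6 mm².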